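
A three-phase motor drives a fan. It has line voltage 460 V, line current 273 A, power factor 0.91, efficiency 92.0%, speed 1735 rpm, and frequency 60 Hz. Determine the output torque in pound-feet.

P_in = √3·V·I·cosφ = 1.732 × 460 × 273 × 0.91 = 197929 W
P_out = η·P_in = 0.92 × 197929 = 182095 W
n = 1735 rpm
ω = 2π×1735/60 = 181.7 rad/s
τ = P_out/ω = 182095/181.7 = 1002 N·m
In lb·ft: 1002/1.356 = 739 lb·ft

739 lb·ft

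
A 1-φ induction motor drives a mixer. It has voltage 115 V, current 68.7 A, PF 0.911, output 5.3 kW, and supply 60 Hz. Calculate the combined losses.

P_in = V·I·cosφ = 115×68.7×0.911 = 7197 W
P_out = 5300 W
Losses = P_in − P_out = 7197 − 5300 = 1897 W

1900 W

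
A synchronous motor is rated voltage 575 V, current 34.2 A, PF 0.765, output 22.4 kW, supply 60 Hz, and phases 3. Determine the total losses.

3.66 kW

P_in = √3·V·I·cosφ = 1.732×575×34.2×0.765 = 26056 W
P_out = 22400 W
Losses = P_in − P_out = 26056 − 22400 = 3656 W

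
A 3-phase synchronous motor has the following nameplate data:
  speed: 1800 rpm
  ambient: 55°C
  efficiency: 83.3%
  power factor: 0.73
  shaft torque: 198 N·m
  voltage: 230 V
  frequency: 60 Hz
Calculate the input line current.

154 A

ω = 2π×1800/60 = 188.5 rad/s; P_out = τω = 198 × 188.5 = 37323 W
P_in = P_out / η = 37323 / 0.833 = 44806 W
I_L = P_in / (√3·V_L·cosφ) = 44806 / (1.732 × 230 × 0.73) = 154 A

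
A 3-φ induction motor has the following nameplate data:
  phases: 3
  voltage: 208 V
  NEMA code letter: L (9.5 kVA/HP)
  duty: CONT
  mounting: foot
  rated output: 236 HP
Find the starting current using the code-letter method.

6220 A

S_LR = 9.5 × 236 = 2242 kVA
I_LR = S_LR/(√3·V_L) = 2242000/(1.732×208) = 6220 A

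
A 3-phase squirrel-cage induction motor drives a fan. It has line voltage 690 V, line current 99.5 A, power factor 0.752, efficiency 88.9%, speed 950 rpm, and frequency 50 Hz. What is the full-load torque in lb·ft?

589 lb·ft

P_in = √3·V·I·cosφ = 1.732 × 690 × 99.5 × 0.752 = 89421 W
P_out = η·P_in = 0.889 × 89421 = 79495 W
n = 950 rpm
ω = 2π×950/60 = 99.48 rad/s
τ = P_out/ω = 79495/99.48 = 799.1 N·m
In lb·ft: 799.1/1.356 = 589 lb·ft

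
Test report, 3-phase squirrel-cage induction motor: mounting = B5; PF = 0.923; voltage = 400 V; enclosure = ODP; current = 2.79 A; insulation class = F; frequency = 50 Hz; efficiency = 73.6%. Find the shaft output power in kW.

1.31 kW

P_in = √3·V·I·cosφ = 1.732 × 400 × 2.79 × 0.923 = 1784 W
P_out = η·P_in = 0.736 × 1784 = 1313 W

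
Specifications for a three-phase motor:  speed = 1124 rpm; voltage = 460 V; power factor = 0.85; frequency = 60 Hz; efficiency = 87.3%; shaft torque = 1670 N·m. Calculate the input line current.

332 A

ω = 2π×1124/60 = 117.7 rad/s; P_out = τω = 1670 × 117.7 = 196559 W
P_in = P_out / η = 196559 / 0.873 = 225153 W
I_L = P_in / (√3·V_L·cosφ) = 225153 / (1.732 × 460 × 0.85) = 332 A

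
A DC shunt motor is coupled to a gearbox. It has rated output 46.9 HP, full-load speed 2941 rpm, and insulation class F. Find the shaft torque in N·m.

114 N·m

P_out = 46.9 × 746 = 34987 W
ω = 2π × 2941/60 = 308 rad/s
τ = P_out/ω = 34987/308 = 114 N·m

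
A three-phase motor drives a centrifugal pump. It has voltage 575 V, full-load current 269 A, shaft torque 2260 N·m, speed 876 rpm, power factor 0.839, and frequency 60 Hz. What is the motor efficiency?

92.2 %

ω = 2π × 876/60 = 91.73 rad/s; P_out = τω = 2260 × 91.73 = 207310 W
P_in = √3·V_L·I_L·cosφ = 1.732 × 575 × 269 × 0.839 = 224766 W
η = P_out / P_in = 207310 / 224766 = 0.922 = 92.2%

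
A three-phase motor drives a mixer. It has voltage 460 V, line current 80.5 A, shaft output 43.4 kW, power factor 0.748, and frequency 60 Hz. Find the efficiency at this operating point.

P_out = 43.4 kW = 43400 W
P_in = √3·V_L·I_L·cosφ = 1.732 × 460 × 80.5 × 0.748 = 47974 W
η = P_out / P_in = 43400 / 47974 = 0.905 = 90.5%

90.5 %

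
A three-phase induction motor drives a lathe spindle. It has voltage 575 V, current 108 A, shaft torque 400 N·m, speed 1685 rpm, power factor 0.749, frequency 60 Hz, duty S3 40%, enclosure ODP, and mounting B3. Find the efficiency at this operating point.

87.6 %

ω = 2π × 1685/60 = 176.5 rad/s; P_out = τω = 400 × 176.5 = 70600 W
P_in = √3·V_L·I_L·cosφ = 1.732 × 575 × 108 × 0.749 = 80560 W
η = P_out / P_in = 70600 / 80560 = 0.876 = 87.6%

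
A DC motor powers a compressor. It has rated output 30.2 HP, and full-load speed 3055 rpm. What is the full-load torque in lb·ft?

51.9 lb·ft

P_out = 30.2 × 746 = 22529 W
ω = 2π × 3055/60 = 319.9 rad/s
τ = P_out/ω = 22529/319.9 = 70.43 N·m
In lb·ft: 70.43/1.356 = 51.9 lb·ft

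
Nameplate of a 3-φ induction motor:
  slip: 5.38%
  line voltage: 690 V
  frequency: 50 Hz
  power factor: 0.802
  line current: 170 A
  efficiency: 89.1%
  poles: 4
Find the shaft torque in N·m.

977 N·m

P_in = √3·V·I·cosφ = 1.732 × 690 × 170 × 0.802 = 162937 W
P_out = η·P_in = 0.891 × 162937 = 145177 W
n_s = 120×50/4 = 1500 rpm; n = 1500×(1−0.0538) = 1419 rpm
ω = 2π×1419/60 = 148.6 rad/s
τ = P_out/ω = 145177/148.6 = 977 N·m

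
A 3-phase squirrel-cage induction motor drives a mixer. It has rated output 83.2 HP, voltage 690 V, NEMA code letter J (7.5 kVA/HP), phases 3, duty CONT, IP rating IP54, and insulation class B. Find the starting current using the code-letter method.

S_LR = 7.5 × 83.2 = 624 kVA
I_LR = S_LR/(√3·V_L) = 624000/(1.732×690) = 522 A

522 A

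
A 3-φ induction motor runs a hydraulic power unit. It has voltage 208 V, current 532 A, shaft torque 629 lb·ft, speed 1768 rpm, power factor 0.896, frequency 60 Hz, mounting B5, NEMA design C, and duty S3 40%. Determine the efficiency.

91.9 %

τ = 629 lb·ft × 1.356 = 852.9 N·m
ω = 2π × 1768/60 = 185.1 rad/s; P_out = τω = 852.9 × 185.1 = 157872 W
P_in = √3·V_L·I_L·cosφ = 1.732 × 208 × 532 × 0.896 = 171724 W
η = P_out / P_in = 157872 / 171724 = 0.919 = 91.9%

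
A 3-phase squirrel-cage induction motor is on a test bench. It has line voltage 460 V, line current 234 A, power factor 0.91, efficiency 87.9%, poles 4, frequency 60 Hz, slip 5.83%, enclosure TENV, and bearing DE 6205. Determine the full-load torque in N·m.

840 N·m

P_in = √3·V·I·cosφ = 1.732 × 460 × 234 × 0.91 = 169654 W
P_out = η·P_in = 0.879 × 169654 = 149126 W
n_s = 120×60/4 = 1800 rpm; n = 1800×(1−0.0583) = 1695 rpm
ω = 2π×1695/60 = 177.5 rad/s
τ = P_out/ω = 149126/177.5 = 840 N·m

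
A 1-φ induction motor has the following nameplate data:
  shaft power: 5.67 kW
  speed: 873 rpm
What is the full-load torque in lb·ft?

ω = 2π × 873/60 = 91.42 rad/s
τ = P/ω = 5670/91.42 = 62.02 N·m
In lb·ft: 62.02/1.356 = 45.7 lb·ft

45.7 lb·ft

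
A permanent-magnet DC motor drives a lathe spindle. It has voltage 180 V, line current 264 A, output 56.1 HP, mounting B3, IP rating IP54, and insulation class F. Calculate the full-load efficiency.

88.1 %

P_out = 56.1 × 746 = 41851 W
P_in = V·I = 180 × 264 = 47520 W
η = P_out / P_in = 41851 / 47520 = 0.881 = 88.1%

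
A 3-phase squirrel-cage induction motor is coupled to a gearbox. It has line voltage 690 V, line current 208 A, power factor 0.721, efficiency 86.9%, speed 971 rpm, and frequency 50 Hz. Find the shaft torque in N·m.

1530 N·m

P_in = √3·V·I·cosφ = 1.732 × 690 × 208 × 0.721 = 179224 W
P_out = η·P_in = 0.869 × 179224 = 155746 W
n = 971 rpm
ω = 2π×971/60 = 101.7 rad/s
τ = P_out/ω = 155746/101.7 = 1530 N·m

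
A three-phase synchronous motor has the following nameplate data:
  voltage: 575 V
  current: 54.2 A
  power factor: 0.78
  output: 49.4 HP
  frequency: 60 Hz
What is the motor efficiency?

P_out = 49.4 × 746 = 36852 W
P_in = √3·V_L·I_L·cosφ = 1.732 × 575 × 54.2 × 0.78 = 42103 W
η = P_out / P_in = 36852 / 42103 = 0.875 = 87.5%

87.5 %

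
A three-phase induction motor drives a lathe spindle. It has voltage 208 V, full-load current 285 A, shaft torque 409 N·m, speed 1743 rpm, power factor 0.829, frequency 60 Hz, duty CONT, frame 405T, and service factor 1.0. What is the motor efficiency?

87.7 %

ω = 2π × 1743/60 = 182.5 rad/s; P_out = τω = 409 × 182.5 = 74643 W
P_in = √3·V_L·I_L·cosφ = 1.732 × 208 × 285 × 0.829 = 85116 W
η = P_out / P_in = 74643 / 85116 = 0.877 = 87.7%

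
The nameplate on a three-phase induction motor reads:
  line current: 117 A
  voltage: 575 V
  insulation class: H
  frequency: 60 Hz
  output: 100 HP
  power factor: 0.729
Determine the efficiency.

P_out = 100 × 746 = 74600 W
P_in = √3·V_L·I_L·cosφ = 1.732 × 575 × 117 × 0.729 = 84943 W
η = P_out / P_in = 74600 / 84943 = 0.878 = 87.8%

87.8 %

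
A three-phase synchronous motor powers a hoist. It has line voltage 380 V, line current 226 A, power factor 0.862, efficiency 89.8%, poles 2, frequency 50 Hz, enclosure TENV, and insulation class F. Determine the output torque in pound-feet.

270 lb·ft

P_in = √3·V·I·cosφ = 1.732 × 380 × 226 × 0.862 = 128217 W
P_out = η·P_in = 0.898 × 128217 = 115139 W
n = n_s = 120×50/2 = 3000 rpm (synchronous)
ω = 2π×3000/60 = 314.2 rad/s
τ = P_out/ω = 115139/314.2 = 366.5 N·m
In lb·ft: 366.5/1.356 = 270 lb·ft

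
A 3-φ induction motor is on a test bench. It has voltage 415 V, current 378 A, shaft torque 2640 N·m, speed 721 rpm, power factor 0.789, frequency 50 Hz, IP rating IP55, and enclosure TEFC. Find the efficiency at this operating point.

93.0 %

ω = 2π × 721/60 = 75.5 rad/s; P_out = τω = 2640 × 75.5 = 199320 W
P_in = √3·V_L·I_L·cosφ = 1.732 × 415 × 378 × 0.789 = 214370 W
η = P_out / P_in = 199320 / 214370 = 0.930 = 93.0%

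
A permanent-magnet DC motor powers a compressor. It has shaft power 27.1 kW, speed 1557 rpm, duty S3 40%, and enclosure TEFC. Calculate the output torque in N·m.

166 N·m

ω = 2π × 1557/60 = 163 rad/s
τ = P/ω = 27100/163 = 166 N·m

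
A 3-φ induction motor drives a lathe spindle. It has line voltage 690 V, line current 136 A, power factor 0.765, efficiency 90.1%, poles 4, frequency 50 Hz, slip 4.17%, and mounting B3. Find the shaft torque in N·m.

744 N·m

P_in = √3·V·I·cosφ = 1.732 × 690 × 136 × 0.765 = 124336 W
P_out = η·P_in = 0.901 × 124336 = 112027 W
n_s = 120×50/4 = 1500 rpm; n = 1500×(1−0.0417) = 1437 rpm
ω = 2π×1437/60 = 150.5 rad/s
τ = P_out/ω = 112027/150.5 = 744 N·m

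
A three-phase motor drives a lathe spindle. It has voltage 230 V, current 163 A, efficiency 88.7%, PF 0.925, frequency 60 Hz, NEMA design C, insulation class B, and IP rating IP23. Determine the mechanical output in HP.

71.4 HP

P_in = √3·V·I·cosφ = 1.732 × 230 × 163 × 0.925 = 60063 W
P_out = η·P_in = 0.887 × 60063 = 53276 W
= 53276/746 = 71.4 HP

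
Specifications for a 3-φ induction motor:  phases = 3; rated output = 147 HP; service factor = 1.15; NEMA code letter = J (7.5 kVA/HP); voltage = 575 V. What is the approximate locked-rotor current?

S_LR = 7.5 × 147 = 1102.5 kVA
I_LR = S_LR/(√3·V_L) = 1102500/(1.732×575) = 1110 A

1110 A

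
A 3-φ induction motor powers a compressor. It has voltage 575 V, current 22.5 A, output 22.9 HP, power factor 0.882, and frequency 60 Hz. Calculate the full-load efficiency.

86.4 %

P_out = 22.9 × 746 = 17083 W
P_in = √3·V_L·I_L·cosφ = 1.732 × 575 × 22.5 × 0.882 = 19764 W
η = P_out / P_in = 17083 / 19764 = 0.864 = 86.4%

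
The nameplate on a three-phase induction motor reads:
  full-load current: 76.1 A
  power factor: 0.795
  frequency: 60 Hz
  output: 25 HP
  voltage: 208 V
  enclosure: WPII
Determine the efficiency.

85.6 %

P_out = 25 × 746 = 18650 W
P_in = √3·V_L·I_L·cosφ = 1.732 × 208 × 76.1 × 0.795 = 21795 W
η = P_out / P_in = 18650 / 21795 = 0.856 = 85.6%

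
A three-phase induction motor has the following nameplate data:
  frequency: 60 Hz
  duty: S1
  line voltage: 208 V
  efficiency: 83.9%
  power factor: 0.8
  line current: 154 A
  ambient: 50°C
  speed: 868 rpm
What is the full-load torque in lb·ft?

302 lb·ft

P_in = √3·V·I·cosφ = 1.732 × 208 × 154 × 0.8 = 44384 W
P_out = η·P_in = 0.839 × 44384 = 37238 W
n = 868 rpm
ω = 2π×868/60 = 90.9 rad/s
τ = P_out/ω = 37238/90.9 = 409.7 N·m
In lb·ft: 409.7/1.356 = 302 lb·ft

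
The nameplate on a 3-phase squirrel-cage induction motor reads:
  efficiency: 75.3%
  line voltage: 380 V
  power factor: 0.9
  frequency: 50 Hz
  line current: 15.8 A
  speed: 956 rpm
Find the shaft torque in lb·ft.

P_in = √3·V·I·cosφ = 1.732 × 380 × 15.8 × 0.9 = 9359 W
P_out = η·P_in = 0.753 × 9359 = 7047 W
n = 956 rpm
ω = 2π×956/60 = 100.1 rad/s
τ = P_out/ω = 7047/100.1 = 70.4 N·m
In lb·ft: 70.4/1.356 = 51.9 lb·ft

51.9 lb·ft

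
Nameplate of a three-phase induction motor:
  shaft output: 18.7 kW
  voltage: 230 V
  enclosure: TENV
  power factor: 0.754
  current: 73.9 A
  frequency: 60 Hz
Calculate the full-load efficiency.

P_out = 18.7 kW = 18700 W
P_in = √3·V_L·I_L·cosφ = 1.732 × 230 × 73.9 × 0.754 = 22197 W
η = P_out / P_in = 18700 / 22197 = 0.842 = 84.2%

84.2 %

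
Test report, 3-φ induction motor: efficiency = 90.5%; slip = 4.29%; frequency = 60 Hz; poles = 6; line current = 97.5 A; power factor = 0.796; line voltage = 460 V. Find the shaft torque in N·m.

P_in = √3·V·I·cosφ = 1.732 × 460 × 97.5 × 0.796 = 61833 W
P_out = η·P_in = 0.905 × 61833 = 55959 W
n_s = 120×60/6 = 1200 rpm; n = 1200×(1−0.0429) = 1149 rpm
ω = 2π×1149/60 = 120.3 rad/s
τ = P_out/ω = 55959/120.3 = 465 N·m

465 N·m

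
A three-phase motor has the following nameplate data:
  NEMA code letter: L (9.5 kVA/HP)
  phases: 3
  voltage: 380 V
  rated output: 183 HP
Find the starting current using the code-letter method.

2640 A

S_LR = 9.5 × 183 = 1738.5 kVA
I_LR = S_LR/(√3·V_L) = 1738500/(1.732×380) = 2640 A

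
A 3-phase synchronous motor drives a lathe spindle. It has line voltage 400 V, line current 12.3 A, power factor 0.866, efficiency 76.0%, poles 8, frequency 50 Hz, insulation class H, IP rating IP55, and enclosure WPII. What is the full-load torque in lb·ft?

P_in = √3·V·I·cosφ = 1.732 × 400 × 12.3 × 0.866 = 7380 W
P_out = η·P_in = 0.76 × 7380 = 5609 W
n = n_s = 120×50/8 = 750 rpm (synchronous)
ω = 2π×750/60 = 78.54 rad/s
τ = P_out/ω = 5609/78.54 = 71.42 N·m
In lb·ft: 71.42/1.356 = 52.7 lb·ft

52.7 lb·ft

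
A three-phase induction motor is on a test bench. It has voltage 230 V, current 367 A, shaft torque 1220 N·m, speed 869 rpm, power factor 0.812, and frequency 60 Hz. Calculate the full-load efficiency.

ω = 2π × 869/60 = 91 rad/s; P_out = τω = 1220 × 91 = 111020 W
P_in = √3·V_L·I_L·cosφ = 1.732 × 230 × 367 × 0.812 = 118713 W
η = P_out / P_in = 111020 / 118713 = 0.935 = 93.5%

93.5 %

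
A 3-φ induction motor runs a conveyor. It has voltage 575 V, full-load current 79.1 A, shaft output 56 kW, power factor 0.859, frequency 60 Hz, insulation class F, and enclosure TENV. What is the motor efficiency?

P_out = 56 kW = 56000 W
P_in = √3·V_L·I_L·cosφ = 1.732 × 575 × 79.1 × 0.859 = 67668 W
η = P_out / P_in = 56000 / 67668 = 0.828 = 82.8%

82.8 %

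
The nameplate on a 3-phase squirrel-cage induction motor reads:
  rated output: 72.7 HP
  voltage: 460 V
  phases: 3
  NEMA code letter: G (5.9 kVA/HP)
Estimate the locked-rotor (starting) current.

S_LR = 5.9 × 72.7 = 428.93 kVA
I_LR = S_LR/(√3·V_L) = 428930/(1.732×460) = 538 A

538 A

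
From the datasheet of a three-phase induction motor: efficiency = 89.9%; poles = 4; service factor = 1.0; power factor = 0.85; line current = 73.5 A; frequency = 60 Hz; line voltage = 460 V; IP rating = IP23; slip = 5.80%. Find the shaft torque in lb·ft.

P_in = √3·V·I·cosφ = 1.732 × 460 × 73.5 × 0.85 = 49775 W
P_out = η·P_in = 0.899 × 49775 = 44748 W
n_s = 120×60/4 = 1800 rpm; n = 1800×(1−0.058) = 1696 rpm
ω = 2π×1696/60 = 177.6 rad/s
τ = P_out/ω = 44748/177.6 = 252 N·m
In lb·ft: 252/1.356 = 186 lb·ft

186 lb·ft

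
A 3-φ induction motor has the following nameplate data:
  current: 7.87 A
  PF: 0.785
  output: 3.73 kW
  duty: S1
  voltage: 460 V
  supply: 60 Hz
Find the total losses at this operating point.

1.19 kW

P_in = √3·V·I·cosφ = 1.732×460×7.87×0.785 = 4922 W
P_out = 3730 W
Losses = P_in − P_out = 4922 − 3730 = 1192 W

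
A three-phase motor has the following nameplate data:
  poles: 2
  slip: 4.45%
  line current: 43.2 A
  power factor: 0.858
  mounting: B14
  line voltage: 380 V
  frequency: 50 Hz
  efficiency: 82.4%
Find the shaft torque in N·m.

P_in = √3·V·I·cosφ = 1.732 × 380 × 43.2 × 0.858 = 24395 W
P_out = η·P_in = 0.824 × 24395 = 20101 W
n_s = 120×50/2 = 3000 rpm; n = 3000×(1−0.0445) = 2867 rpm
ω = 2π×2867/60 = 300.2 rad/s
τ = P_out/ω = 20101/300.2 = 67 N·m

67 N·m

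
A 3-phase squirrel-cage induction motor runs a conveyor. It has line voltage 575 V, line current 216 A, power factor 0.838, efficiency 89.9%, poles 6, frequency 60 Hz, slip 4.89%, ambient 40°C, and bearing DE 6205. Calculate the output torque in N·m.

1360 N·m

P_in = √3·V·I·cosφ = 1.732 × 575 × 216 × 0.838 = 180266 W
P_out = η·P_in = 0.899 × 180266 = 162059 W
n_s = 120×60/6 = 1200 rpm; n = 1200×(1−0.0489) = 1141 rpm
ω = 2π×1141/60 = 119.5 rad/s
τ = P_out/ω = 162059/119.5 = 1360 N·m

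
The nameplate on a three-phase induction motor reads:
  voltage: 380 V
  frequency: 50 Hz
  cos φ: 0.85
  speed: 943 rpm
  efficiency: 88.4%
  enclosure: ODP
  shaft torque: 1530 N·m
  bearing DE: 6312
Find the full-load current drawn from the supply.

ω = 2π×943/60 = 98.75 rad/s; P_out = τω = 1530 × 98.75 = 151088 W
P_in = P_out / η = 151088 / 0.884 = 170914 W
I_L = P_in / (√3·V_L·cosφ) = 170914 / (1.732 × 380 × 0.85) = 306 A

306 A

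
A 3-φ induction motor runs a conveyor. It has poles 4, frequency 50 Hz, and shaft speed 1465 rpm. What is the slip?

2.3 %

n_s = 120f/p = 120×50/4 = 1500 rpm
s = (n_s − n)/n_s = (1500 − 1465)/1500 = 0.0233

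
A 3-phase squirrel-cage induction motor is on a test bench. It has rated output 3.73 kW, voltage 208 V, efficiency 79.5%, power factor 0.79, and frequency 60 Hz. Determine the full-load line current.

P_out = 3.73 kW = 3730 W
P_in = P_out / η = 3730 / 0.795 = 4692 W
I_L = P_in / (√3·V_L·cosφ) = 4692 / (1.732 × 208 × 0.79) = 16.5 A

16.5 A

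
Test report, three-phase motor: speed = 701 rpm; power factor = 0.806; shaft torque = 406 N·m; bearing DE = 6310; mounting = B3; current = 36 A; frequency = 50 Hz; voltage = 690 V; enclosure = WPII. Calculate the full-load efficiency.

ω = 2π × 701/60 = 73.41 rad/s; P_out = τω = 406 × 73.41 = 29804 W
P_in = √3·V_L·I_L·cosφ = 1.732 × 690 × 36 × 0.806 = 34676 W
η = P_out / P_in = 29804 / 34676 = 0.859 = 85.9%

85.9 %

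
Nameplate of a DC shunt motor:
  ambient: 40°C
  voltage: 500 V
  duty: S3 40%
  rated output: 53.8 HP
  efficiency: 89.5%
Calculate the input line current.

89.7 A

P_out = 53.8 × 746 = 40135 W
P_in = P_out / η = 40135 / 0.895 = 44844 W
I = P_in / V = 44844 / 500 = 89.7 A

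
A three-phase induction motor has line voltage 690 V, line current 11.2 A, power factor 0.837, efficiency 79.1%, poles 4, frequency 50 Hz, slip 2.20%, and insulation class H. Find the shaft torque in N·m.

57.7 N·m

P_in = √3·V·I·cosφ = 1.732 × 690 × 11.2 × 0.837 = 11203 W
P_out = η·P_in = 0.791 × 11203 = 8862 W
n_s = 120×50/4 = 1500 rpm; n = 1500×(1−0.022) = 1467 rpm
ω = 2π×1467/60 = 153.6 rad/s
τ = P_out/ω = 8862/153.6 = 57.7 N·m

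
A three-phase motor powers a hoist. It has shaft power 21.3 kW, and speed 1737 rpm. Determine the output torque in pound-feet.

86.4 lb·ft

ω = 2π × 1737/60 = 181.9 rad/s
τ = P/ω = 21300/181.9 = 117.1 N·m
In lb·ft: 117.1/1.356 = 86.4 lb·ft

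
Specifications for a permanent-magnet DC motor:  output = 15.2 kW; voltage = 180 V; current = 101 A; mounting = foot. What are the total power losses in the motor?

P_in = V·I = 180×101 = 18180 W
P_out = 15200 W
Losses = P_in − P_out = 18180 − 15200 = 2980 W

2.98 kW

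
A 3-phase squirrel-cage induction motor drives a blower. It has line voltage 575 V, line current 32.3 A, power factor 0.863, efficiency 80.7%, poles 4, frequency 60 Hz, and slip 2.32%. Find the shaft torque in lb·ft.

89.7 lb·ft

P_in = √3·V·I·cosφ = 1.732 × 575 × 32.3 × 0.863 = 27761 W
P_out = η·P_in = 0.807 × 27761 = 22403 W
n_s = 120×60/4 = 1800 rpm; n = 1800×(1−0.0232) = 1758 rpm
ω = 2π×1758/60 = 184.1 rad/s
τ = P_out/ω = 22403/184.1 = 121.7 N·m
In lb·ft: 121.7/1.356 = 89.7 lb·ft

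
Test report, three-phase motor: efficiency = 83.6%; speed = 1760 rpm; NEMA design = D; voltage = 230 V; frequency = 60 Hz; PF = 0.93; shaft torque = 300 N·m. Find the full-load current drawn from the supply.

179 A

ω = 2π×1760/60 = 184.3 rad/s; P_out = τω = 300 × 184.3 = 55290 W
P_in = P_out / η = 55290 / 0.836 = 66136 W
I_L = P_in / (√3·V_L·cosφ) = 66136 / (1.732 × 230 × 0.93) = 179 A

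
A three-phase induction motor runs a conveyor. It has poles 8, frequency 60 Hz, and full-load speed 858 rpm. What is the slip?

n_s = 120f/p = 120×60/8 = 900 rpm
s = (n_s − n)/n_s = (900 − 858)/900 = 0.0467

4.7 %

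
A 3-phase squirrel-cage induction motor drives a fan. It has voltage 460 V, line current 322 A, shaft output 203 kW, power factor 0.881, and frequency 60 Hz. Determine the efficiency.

P_out = 203 kW = 203000 W
P_in = √3·V_L·I_L·cosφ = 1.732 × 460 × 322 × 0.881 = 226015 W
η = P_out / P_in = 203000 / 226015 = 0.898 = 89.8%

89.8 %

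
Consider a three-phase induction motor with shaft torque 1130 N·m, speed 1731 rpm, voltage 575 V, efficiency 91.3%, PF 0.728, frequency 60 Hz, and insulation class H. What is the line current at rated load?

ω = 2π×1731/60 = 181.3 rad/s; P_out = τω = 1130 × 181.3 = 204869 W
P_in = P_out / η = 204869 / 0.913 = 224391 W
I_L = P_in / (√3·V_L·cosφ) = 224391 / (1.732 × 575 × 0.728) = 309 A

309 A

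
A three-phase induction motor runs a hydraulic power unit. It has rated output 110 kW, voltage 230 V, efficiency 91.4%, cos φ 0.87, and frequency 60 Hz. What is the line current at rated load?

347 A

P_out = 110 kW = 110000 W
P_in = P_out / η = 110000 / 0.914 = 120350 W
I_L = P_in / (√3·V_L·cosφ) = 120350 / (1.732 × 230 × 0.87) = 347 A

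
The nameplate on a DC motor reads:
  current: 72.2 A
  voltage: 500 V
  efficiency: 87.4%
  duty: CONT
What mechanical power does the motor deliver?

31.6 kW

P_in = V·I = 500 × 72.2 = 36100 W
P_out = η·P_in = 0.874 × 36100 = 31551 W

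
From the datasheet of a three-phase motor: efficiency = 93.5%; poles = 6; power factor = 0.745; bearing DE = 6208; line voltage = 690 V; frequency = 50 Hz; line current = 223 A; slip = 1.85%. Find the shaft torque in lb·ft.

1330 lb·ft

P_in = √3·V·I·cosφ = 1.732 × 690 × 223 × 0.745 = 198545 W
P_out = η·P_in = 0.935 × 198545 = 185640 W
n_s = 120×50/6 = 1000 rpm; n = 1000×(1−0.0185) = 982 rpm
ω = 2π×982/60 = 102.8 rad/s
τ = P_out/ω = 185640/102.8 = 1806 N·m
In lb·ft: 1806/1.356 = 1330 lb·ft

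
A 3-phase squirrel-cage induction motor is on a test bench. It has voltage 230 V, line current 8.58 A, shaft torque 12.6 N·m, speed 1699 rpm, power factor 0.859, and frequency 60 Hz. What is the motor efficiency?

ω = 2π × 1699/60 = 177.9 rad/s; P_out = τω = 12.6 × 177.9 = 2242 W
P_in = √3·V_L·I_L·cosφ = 1.732 × 230 × 8.58 × 0.859 = 2936 W
η = P_out / P_in = 2242 / 2936 = 0.764 = 76.4%

76.4 %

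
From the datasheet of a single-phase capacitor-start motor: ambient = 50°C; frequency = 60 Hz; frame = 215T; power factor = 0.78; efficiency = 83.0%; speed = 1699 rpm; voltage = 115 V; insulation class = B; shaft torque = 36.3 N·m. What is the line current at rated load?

86.7 A

ω = 2π×1699/60 = 177.9 rad/s; P_out = τω = 36.3 × 177.9 = 6458 W
P_in = P_out / η = 6458 / 0.830 = 7781 W
I = P_in / (V·cosφ) = 7781 / (115 × 0.78) = 86.7 A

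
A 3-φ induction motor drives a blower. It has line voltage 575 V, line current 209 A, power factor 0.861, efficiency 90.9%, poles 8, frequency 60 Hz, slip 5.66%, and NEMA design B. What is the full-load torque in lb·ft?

P_in = √3·V·I·cosφ = 1.732 × 575 × 209 × 0.861 = 179211 W
P_out = η·P_in = 0.909 × 179211 = 162903 W
n_s = 120×60/8 = 900 rpm; n = 900×(1−0.0566) = 849 rpm
ω = 2π×849/60 = 88.91 rad/s
τ = P_out/ω = 162903/88.91 = 1832 N·m
In lb·ft: 1832/1.356 = 1350 lb·ft

1350 lb·ft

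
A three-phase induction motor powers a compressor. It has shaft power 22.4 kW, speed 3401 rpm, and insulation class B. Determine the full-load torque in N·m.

62.9 N·m

ω = 2π × 3401/60 = 356.2 rad/s
τ = P/ω = 22400/356.2 = 62.9 N·m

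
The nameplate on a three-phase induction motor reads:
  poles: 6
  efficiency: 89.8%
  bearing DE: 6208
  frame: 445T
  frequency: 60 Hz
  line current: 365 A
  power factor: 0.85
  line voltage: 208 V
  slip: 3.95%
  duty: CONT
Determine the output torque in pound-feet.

613 lb·ft

P_in = √3·V·I·cosφ = 1.732 × 208 × 365 × 0.85 = 111769 W
P_out = η·P_in = 0.898 × 111769 = 100369 W
n_s = 120×60/6 = 1200 rpm; n = 1200×(1−0.0395) = 1153 rpm
ω = 2π×1153/60 = 120.7 rad/s
τ = P_out/ω = 100369/120.7 = 831.6 N·m
In lb·ft: 831.6/1.356 = 613 lb·ft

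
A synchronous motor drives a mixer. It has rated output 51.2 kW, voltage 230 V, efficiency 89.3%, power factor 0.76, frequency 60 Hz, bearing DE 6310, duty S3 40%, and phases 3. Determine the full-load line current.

189 A

P_out = 51.2 kW = 51200 W
P_in = P_out / η = 51200 / 0.893 = 57335 W
I_L = P_in / (√3·V_L·cosφ) = 57335 / (1.732 × 230 × 0.76) = 189 A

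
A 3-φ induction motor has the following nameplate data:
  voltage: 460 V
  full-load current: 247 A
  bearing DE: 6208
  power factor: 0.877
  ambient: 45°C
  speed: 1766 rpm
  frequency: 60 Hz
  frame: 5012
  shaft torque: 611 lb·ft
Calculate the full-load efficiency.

τ = 611 lb·ft × 1.356 = 828.5 N·m
ω = 2π × 1766/60 = 184.9 rad/s; P_out = τω = 828.5 × 184.9 = 153190 W
P_in = √3·V_L·I_L·cosφ = 1.732 × 460 × 247 × 0.877 = 172585 W
η = P_out / P_in = 153190 / 172585 = 0.888 = 88.8%

88.8 %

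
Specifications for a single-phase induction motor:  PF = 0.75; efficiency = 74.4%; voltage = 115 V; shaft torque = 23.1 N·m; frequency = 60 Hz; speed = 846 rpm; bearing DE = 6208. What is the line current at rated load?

31.9 A

ω = 2π×846/60 = 88.59 rad/s; P_out = τω = 23.1 × 88.59 = 2046 W
P_in = P_out / η = 2046 / 0.744 = 2750 W
I = P_in / (V·cosφ) = 2750 / (115 × 0.75) = 31.9 A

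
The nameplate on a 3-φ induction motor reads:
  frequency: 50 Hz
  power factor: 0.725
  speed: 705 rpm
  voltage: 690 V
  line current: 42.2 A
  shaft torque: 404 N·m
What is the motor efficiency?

81.6 %

ω = 2π × 705/60 = 73.83 rad/s; P_out = τω = 404 × 73.83 = 29827 W
P_in = √3·V_L·I_L·cosφ = 1.732 × 690 × 42.2 × 0.725 = 36563 W
η = P_out / P_in = 29827 / 36563 = 0.816 = 81.6%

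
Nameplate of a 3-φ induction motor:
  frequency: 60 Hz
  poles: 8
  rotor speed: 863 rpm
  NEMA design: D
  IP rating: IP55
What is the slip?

4.1 %

n_s = 120f/p = 120×60/8 = 900 rpm
s = (n_s − n)/n_s = (900 − 863)/900 = 0.0411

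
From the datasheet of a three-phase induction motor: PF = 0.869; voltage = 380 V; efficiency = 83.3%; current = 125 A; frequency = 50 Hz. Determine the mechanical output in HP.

79.8 HP

P_in = √3·V·I·cosφ = 1.732 × 380 × 125 × 0.869 = 71493 W
P_out = η·P_in = 0.833 × 71493 = 59554 W
= 59554/746 = 79.8 HP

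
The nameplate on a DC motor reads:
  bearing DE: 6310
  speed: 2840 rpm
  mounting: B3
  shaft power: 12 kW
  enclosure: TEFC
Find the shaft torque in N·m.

40.3 N·m

ω = 2π × 2840/60 = 297.4 rad/s
τ = P/ω = 12000/297.4 = 40.3 N·m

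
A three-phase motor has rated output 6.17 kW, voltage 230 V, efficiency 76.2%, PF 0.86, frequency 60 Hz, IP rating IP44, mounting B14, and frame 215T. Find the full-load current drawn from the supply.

23.6 A

P_out = 6.17 kW = 6170 W
P_in = P_out / η = 6170 / 0.762 = 8097 W
I_L = P_in / (√3·V_L·cosφ) = 8097 / (1.732 × 230 × 0.86) = 23.6 A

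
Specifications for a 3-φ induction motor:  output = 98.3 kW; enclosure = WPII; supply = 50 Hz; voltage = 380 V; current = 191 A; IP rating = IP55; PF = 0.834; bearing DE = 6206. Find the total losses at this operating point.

6540 W

P_in = √3·V·I·cosφ = 1.732×380×191×0.834 = 104841 W
P_out = 98300 W
Losses = P_in − P_out = 104841 − 98300 = 6541 W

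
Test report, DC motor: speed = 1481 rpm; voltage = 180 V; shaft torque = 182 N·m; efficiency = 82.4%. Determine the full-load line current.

190 A

ω = 2π×1481/60 = 155.1 rad/s; P_out = τω = 182 × 155.1 = 28228 W
P_in = P_out / η = 28228 / 0.824 = 34257 W
I = P_in / V = 34257 / 180 = 190 A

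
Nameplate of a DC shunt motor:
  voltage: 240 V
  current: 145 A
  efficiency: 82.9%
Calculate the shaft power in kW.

28.8 kW

P_in = V·I = 240 × 145 = 34800 W
P_out = η·P_in = 0.829 × 34800 = 28849 W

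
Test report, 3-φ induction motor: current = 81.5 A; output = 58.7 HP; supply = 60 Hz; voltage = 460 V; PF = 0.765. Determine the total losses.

5880 W

P_in = √3·V·I·cosφ = 1.732×460×81.5×0.765 = 49674 W
P_out = 58.7×746 = 43790 W
Losses = P_in − P_out = 49674 − 43790 = 5884 W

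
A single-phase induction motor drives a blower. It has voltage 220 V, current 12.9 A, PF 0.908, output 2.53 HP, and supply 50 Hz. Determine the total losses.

P_in = V·I·cosφ = 220×12.9×0.908 = 2577 W
P_out = 2.53×746 = 1887 W
Losses = P_in − P_out = 2577 − 1887 = 690 W

690 W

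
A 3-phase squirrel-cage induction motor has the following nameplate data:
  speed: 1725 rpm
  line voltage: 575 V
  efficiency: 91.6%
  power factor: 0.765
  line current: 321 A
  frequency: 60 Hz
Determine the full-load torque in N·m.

1240 N·m

P_in = √3·V·I·cosφ = 1.732 × 575 × 321 × 0.765 = 244558 W
P_out = η·P_in = 0.916 × 244558 = 224015 W
n = 1725 rpm
ω = 2π×1725/60 = 180.6 rad/s
τ = P_out/ω = 224015/180.6 = 1240 N·m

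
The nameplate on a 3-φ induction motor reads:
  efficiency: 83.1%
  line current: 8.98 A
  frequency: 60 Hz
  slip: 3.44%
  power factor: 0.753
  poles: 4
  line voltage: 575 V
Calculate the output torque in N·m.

P_in = √3·V·I·cosφ = 1.732 × 575 × 8.98 × 0.753 = 6734 W
P_out = η·P_in = 0.831 × 6734 = 5596 W
n_s = 120×60/4 = 1800 rpm; n = 1800×(1−0.0344) = 1738 rpm
ω = 2π×1738/60 = 182 rad/s
τ = P_out/ω = 5596/182 = 30.7 N·m

30.7 N·m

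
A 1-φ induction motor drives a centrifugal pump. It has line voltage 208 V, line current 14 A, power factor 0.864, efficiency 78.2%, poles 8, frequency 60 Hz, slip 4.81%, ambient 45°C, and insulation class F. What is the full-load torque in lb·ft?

16.2 lb·ft

P_in = V·I·cosφ = 208 × 14 × 0.864 = 2516 W
P_out = η·P_in = 0.782 × 2516 = 1968 W
n_s = 120×60/8 = 900 rpm; n = 900×(1−0.0481) = 857 rpm
ω = 2π×857/60 = 89.74 rad/s
τ = P_out/ω = 1968/89.74 = 21.93 N·m
In lb·ft: 21.93/1.356 = 16.2 lb·ft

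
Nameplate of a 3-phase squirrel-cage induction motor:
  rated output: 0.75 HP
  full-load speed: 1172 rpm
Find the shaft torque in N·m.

4.56 N·m

P_out = 0.75 × 746 = 560 W
ω = 2π × 1172/60 = 122.7 rad/s
τ = P_out/ω = 560/122.7 = 4.56 N·m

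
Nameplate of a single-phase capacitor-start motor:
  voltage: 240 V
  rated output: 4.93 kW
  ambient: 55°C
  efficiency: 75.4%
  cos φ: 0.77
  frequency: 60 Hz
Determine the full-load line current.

35.4 A

P_out = 4.93 kW = 4930 W
P_in = P_out / η = 4930 / 0.754 = 6538 W
I = P_in / (V·cosφ) = 6538 / (240 × 0.77) = 35.4 A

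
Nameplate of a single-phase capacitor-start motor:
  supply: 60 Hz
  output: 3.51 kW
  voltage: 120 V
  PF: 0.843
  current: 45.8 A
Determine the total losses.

1.12 kW

P_in = V·I·cosφ = 120×45.8×0.843 = 4633 W
P_out = 3510 W
Losses = P_in − P_out = 4633 − 3510 = 1123 W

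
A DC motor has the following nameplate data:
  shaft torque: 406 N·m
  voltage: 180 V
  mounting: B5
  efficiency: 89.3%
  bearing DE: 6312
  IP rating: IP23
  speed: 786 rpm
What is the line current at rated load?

ω = 2π×786/60 = 82.31 rad/s; P_out = τω = 406 × 82.31 = 33418 W
P_in = P_out / η = 33418 / 0.893 = 37422 W
I = P_in / V = 37422 / 180 = 208 A

208 A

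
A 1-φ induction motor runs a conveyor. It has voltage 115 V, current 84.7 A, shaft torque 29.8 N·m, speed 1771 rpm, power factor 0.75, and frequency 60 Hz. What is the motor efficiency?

ω = 2π × 1771/60 = 185.5 rad/s; P_out = τω = 29.8 × 185.5 = 5528 W
P_in = V·I·cosφ = 115 × 84.7 × 0.75 = 7305 W
η = P_out / P_in = 5528 / 7305 = 0.757 = 75.7%

75.7 %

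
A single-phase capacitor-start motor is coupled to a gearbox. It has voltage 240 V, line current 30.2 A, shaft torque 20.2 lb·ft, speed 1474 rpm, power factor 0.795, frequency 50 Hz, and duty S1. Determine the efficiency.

τ = 20.2 lb·ft × 1.356 = 27.39 N·m
ω = 2π × 1474/60 = 154.4 rad/s; P_out = τω = 27.39 × 154.4 = 4229 W
P_in = V·I·cosφ = 240 × 30.2 × 0.795 = 5762 W
η = P_out / P_in = 4229 / 5762 = 0.734 = 73.4%

73.4 %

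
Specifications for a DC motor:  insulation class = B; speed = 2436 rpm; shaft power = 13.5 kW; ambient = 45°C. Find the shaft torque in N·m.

ω = 2π × 2436/60 = 255.1 rad/s
τ = P/ω = 13500/255.1 = 52.9 N·m

52.9 N·m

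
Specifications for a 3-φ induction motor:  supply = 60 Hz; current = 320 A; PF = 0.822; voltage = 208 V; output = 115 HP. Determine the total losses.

8970 W

P_in = √3·V·I·cosφ = 1.732×208×320×0.822 = 94762 W
P_out = 115×746 = 85790 W
Losses = P_in − P_out = 94762 − 85790 = 8972 W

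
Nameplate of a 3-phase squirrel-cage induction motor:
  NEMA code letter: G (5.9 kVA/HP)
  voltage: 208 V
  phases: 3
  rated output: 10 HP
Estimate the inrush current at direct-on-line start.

164 A

S_LR = 5.9 × 10 = 59 kVA
I_LR = S_LR/(√3·V_L) = 59000/(1.732×208) = 164 A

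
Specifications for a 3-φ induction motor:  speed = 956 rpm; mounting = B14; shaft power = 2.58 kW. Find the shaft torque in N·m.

ω = 2π × 956/60 = 100.1 rad/s
τ = P/ω = 2580/100.1 = 25.8 N·m

25.8 N·m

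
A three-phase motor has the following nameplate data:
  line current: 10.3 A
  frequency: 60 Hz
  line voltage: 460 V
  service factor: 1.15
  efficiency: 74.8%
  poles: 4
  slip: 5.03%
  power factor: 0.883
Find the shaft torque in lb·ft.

22.3 lb·ft

P_in = √3·V·I·cosφ = 1.732 × 460 × 10.3 × 0.883 = 7246 W
P_out = η·P_in = 0.748 × 7246 = 5420 W
n_s = 120×60/4 = 1800 rpm; n = 1800×(1−0.0503) = 1709 rpm
ω = 2π×1709/60 = 179 rad/s
τ = P_out/ω = 5420/179 = 30.28 N·m
In lb·ft: 30.28/1.356 = 22.3 lb·ft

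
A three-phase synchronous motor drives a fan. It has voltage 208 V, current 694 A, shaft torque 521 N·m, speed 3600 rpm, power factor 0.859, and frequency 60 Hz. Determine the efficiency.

ω = 2π × 3600/60 = 377 rad/s; P_out = τω = 521 × 377 = 196417 W
P_in = √3·V_L·I_L·cosφ = 1.732 × 208 × 694 × 0.859 = 214765 W
η = P_out / P_in = 196417 / 214765 = 0.915 = 91.5%

91.5 %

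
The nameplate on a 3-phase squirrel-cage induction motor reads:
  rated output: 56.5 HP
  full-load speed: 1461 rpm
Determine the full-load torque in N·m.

275 N·m

P_out = 56.5 × 746 = 42149 W
ω = 2π × 1461/60 = 153 rad/s
τ = P_out/ω = 42149/153 = 275 N·m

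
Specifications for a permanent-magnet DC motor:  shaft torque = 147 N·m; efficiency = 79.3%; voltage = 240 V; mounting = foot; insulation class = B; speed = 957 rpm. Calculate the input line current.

77.4 A

ω = 2π×957/60 = 100.2 rad/s; P_out = τω = 147 × 100.2 = 14729 W
P_in = P_out / η = 14729 / 0.793 = 18574 W
I = P_in / V = 18574 / 240 = 77.4 A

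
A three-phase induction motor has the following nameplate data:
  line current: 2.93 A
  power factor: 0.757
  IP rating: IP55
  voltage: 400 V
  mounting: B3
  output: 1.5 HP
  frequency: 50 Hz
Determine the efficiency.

72.8 %

P_out = 1.5 × 746 = 1119 W
P_in = √3·V_L·I_L·cosφ = 1.732 × 400 × 2.93 × 0.757 = 1537 W
η = P_out / P_in = 1119 / 1537 = 0.728 = 72.8%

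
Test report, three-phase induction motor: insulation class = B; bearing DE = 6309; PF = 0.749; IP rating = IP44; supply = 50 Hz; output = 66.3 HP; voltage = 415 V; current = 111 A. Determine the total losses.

10300 W

P_in = √3·V·I·cosφ = 1.732×415×111×0.749 = 59759 W
P_out = 66.3×746 = 49460 W
Losses = P_in − P_out = 59759 − 49460 = 10299 W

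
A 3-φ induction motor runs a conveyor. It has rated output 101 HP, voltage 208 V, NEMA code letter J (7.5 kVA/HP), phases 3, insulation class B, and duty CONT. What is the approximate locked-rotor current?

S_LR = 7.5 × 101 = 757.5 kVA
I_LR = S_LR/(√3·V_L) = 757500/(1.732×208) = 2100 A

2100 A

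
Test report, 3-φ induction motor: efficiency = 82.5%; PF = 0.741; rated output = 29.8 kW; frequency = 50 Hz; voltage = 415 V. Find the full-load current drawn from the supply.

67.8 A

P_out = 29.8 kW = 29800 W
P_in = P_out / η = 29800 / 0.825 = 36121 W
I_L = P_in / (√3·V_L·cosφ) = 36121 / (1.732 × 415 × 0.741) = 67.8 A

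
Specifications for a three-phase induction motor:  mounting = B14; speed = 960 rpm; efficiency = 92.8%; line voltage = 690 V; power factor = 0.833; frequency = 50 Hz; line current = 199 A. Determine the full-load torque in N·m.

P_in = √3·V·I·cosφ = 1.732 × 690 × 199 × 0.833 = 198105 W
P_out = η·P_in = 0.928 × 198105 = 183841 W
n = 960 rpm
ω = 2π×960/60 = 100.5 rad/s
τ = P_out/ω = 183841/100.5 = 1830 N·m

1830 N·m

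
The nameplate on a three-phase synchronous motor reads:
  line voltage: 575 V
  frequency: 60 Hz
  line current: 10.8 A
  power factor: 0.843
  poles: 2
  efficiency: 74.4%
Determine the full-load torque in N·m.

P_in = √3·V·I·cosφ = 1.732 × 575 × 10.8 × 0.843 = 9067 W
P_out = η·P_in = 0.744 × 9067 = 6746 W
n = n_s = 120×60/2 = 3600 rpm (synchronous)
ω = 2π×3600/60 = 377 rad/s
τ = P_out/ω = 6746/377 = 17.9 N·m

17.9 N·m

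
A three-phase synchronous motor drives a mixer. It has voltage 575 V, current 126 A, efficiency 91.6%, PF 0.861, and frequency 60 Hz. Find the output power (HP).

P_in = √3·V·I·cosφ = 1.732 × 575 × 126 × 0.861 = 108041 W
P_out = η·P_in = 0.916 × 108041 = 98966 W
= 98966/746 = 133 HP

133 HP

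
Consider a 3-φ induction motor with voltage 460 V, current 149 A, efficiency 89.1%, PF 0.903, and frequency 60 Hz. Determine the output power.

P_in = √3·V·I·cosφ = 1.732 × 460 × 149 × 0.903 = 107196 W
P_out = η·P_in = 0.891 × 107196 = 95512 W

95.5 kW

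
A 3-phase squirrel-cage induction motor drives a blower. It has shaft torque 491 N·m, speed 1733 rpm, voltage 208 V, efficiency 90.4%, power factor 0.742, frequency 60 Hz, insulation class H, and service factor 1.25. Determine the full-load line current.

ω = 2π×1733/60 = 181.5 rad/s; P_out = τω = 491 × 181.5 = 89117 W
P_in = P_out / η = 89117 / 0.904 = 98581 W
I_L = P_in / (√3·V_L·cosφ) = 98581 / (1.732 × 208 × 0.742) = 369 A

369 A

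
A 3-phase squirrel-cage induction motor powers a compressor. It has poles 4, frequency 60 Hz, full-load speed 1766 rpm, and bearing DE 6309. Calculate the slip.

n_s = 120f/p = 120×60/4 = 1800 rpm
s = (n_s − n)/n_s = (1800 − 1766)/1800 = 0.0189

1.9 %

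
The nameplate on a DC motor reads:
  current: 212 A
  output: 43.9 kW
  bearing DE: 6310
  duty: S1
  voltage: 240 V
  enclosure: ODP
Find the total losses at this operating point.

P_in = V·I = 240×212 = 50880 W
P_out = 43900 W
Losses = P_in − P_out = 50880 − 43900 = 6980 W

6980 W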